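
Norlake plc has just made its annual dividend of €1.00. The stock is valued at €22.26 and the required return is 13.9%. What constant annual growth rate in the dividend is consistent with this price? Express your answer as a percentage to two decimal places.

9.00%

P = D₀(1+g)/(r−g) ⇒ P(r−g) = D₀(1+g) ⇒ g(P+D₀) = P·r − D₀
g = (P·r − D₀)/(P + D₀) = (€22.26×0.139 − €1.00) / (€22.26 + €1.00) = 0.090032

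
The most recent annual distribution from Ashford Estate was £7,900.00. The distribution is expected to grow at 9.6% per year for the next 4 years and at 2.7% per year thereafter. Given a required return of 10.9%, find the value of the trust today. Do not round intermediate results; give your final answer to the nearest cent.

£125069.02

D_1 = 8658.40000
D_2 = 9489.60640
D_3 = 10400.60861
D_4 = 11399.06704
Terminal value at year 4: TV = D_4×(1+g_2)/(r−g_2) = 11706.84185/0.082 = 142766.36404
P_0 = D_1/(1+r)^1 + D_2/(1+r)^2 + D_3/(1+r)^3 + D_4/(1+r)^4 + TV/(1+r)^4
    = 7807.39405 + 7715.87365 + 7625.42608 + 7536.03876 + 94384.29028 = 125069.02281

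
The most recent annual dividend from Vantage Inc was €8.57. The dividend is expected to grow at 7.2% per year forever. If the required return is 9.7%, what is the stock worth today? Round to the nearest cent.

€367.48

D₁ = D₀ × (1 + g) = €8.57 × 1.072 = €9.1870
Growing perpetuity: P = D₁ / (r − g) = €9.1870 / (0.097 − 0.072) = €367.48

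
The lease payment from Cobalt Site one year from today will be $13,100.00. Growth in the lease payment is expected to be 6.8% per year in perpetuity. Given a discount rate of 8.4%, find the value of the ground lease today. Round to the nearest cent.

$818750.00

Growing perpetuity: P = D₁ / (r − g) = $13,100.0000 / (0.084 − 0.068) = $818,750.00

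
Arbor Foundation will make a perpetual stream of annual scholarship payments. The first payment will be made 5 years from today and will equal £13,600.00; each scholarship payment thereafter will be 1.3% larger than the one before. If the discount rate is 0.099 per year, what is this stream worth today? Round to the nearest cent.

Value at end of year 4: C₁ / (r − g) = £13,600.00 / (0.099 − 0.013) = £158,139.5349
Discount to today: PV = £158,139.5349 / (1 + 0.099)^4 = £158,139.5349 / 1.458783 = £108,405.09

£108405.09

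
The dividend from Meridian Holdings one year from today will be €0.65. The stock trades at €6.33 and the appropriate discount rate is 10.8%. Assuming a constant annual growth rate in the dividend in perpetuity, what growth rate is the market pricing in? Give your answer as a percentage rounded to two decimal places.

P = D₁/(r−g) ⇒ g = r − D₁/P = 0.108 − €0.65/€6.33 = 0.005314

0.53%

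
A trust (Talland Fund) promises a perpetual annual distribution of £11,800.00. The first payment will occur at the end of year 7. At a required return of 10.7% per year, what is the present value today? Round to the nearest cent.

Value at end of year 6: C / r = £11,800.00 / 0.107 = £110,280.3738
Discount to today: PV = £110,280.3738 / (1 + 0.107)^6 = £110,280.3738 / 1.840288 = £59,925.62

£59925.62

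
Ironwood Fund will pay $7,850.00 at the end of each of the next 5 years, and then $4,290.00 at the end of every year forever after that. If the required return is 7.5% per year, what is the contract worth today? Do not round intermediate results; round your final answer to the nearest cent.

PV of 5-year annuity: $7,850.00 × [1 − (1+0.075)^−5] / 0.075 = 31760.19648
Perpetuity value at year 5: $4,290.00 / 0.075 = 57200.00000
PV of perpetuity: 57200.00000 / (1+0.075)^5 = 39843.15377
Total PV = 31760.19648 + 39843.15377 = 71603.35025

$71603.35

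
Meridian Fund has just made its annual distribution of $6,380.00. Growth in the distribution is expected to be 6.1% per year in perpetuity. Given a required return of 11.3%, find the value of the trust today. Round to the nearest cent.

D₁ = D₀ × (1 + g) = $6,380.00 × 1.061 = $6,769.1800
Growing perpetuity: P = D₁ / (r − g) = $6,769.1800 / (0.113 − 0.061) = $130,176.54

$130176.54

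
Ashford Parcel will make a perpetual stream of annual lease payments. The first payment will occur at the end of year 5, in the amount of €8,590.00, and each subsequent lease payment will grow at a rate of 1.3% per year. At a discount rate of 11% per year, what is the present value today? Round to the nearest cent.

€58335.04

Value at end of year 4: C₁ / (r − g) = €8,590.00 / (0.11 − 0.013) = €88,556.7010
Discount to today: PV = €88,556.7010 / (1 + 0.11)^4 = €88,556.7010 / 1.518070 = €58,335.04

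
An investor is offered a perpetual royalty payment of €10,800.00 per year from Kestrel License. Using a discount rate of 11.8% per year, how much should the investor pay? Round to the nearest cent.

Level perpetuity: PV = C / r = €10,800.00 / 0.118 = €91,525.42

€91525.42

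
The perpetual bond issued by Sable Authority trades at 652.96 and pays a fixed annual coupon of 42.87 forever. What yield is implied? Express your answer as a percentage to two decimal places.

6.57%

P = C/r ⇒ r = C/P = 42.87/652.96 = 0.065655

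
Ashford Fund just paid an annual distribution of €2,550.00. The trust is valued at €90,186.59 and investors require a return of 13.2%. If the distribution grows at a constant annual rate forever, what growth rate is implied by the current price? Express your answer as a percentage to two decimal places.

10.09%

P = D₀(1+g)/(r−g) ⇒ P(r−g) = D₀(1+g) ⇒ g(P+D₀) = P·r − D₀
g = (P·r − D₀)/(P + D₀) = (€90,186.59×0.132 − €2,550.00) / (€90,186.59 + €2,550.00) = 0.100873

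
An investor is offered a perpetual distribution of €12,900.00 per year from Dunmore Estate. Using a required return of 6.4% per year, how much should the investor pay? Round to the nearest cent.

€201562.50

Level perpetuity: PV = C / r = €12,900.00 / 0.064 = €201,562.50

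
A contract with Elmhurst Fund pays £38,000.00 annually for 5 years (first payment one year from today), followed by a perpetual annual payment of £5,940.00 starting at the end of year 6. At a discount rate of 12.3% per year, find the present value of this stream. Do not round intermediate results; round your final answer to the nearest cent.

£163008.03

PV of 5-year annuity: £38,000.00 × [1 − (1+0.123)^−5] / 0.123 = 135969.53737
Perpetuity value at year 5: £5,940.00 / 0.123 = 48292.68293
PV of perpetuity: 48292.68293 / (1+0.123)^5 = 27038.49735
Total PV = 135969.53737 + 27038.49735 = 163008.03472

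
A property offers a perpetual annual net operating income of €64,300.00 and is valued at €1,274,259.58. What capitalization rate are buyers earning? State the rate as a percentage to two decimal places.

P = C/r ⇒ r = C/P = €64,300.00/€1,274,259.58 = 0.050461

5.05%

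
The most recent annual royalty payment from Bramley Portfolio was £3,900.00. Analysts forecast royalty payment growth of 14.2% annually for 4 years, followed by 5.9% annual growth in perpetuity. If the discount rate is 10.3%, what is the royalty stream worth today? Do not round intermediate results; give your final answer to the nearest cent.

£124891.04

D_1 = 4453.80000
D_2 = 5086.23960
D_3 = 5808.48562
D_4 = 6633.29058
Terminal value at year 4: TV = D_4×(1+g_2)/(r−g_2) = 7024.65473/0.044 = 159651.24377
P_0 = D_1/(1+r)^1 + D_2/(1+r)^2 + D_3/(1+r)^3 + D_4/(1+r)^4 + TV/(1+r)^4
    = 4037.89665 + 4180.66906 + 4328.48963 + 4481.53686 + 107862.44400 = 124891.03620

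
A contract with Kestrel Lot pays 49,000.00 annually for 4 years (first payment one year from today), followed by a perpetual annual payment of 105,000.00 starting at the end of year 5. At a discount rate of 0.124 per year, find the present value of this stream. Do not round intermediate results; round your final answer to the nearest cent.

678105.69

PV of 4-year annuity: 49,000.00 × [1 − (1+0.124)^−4] / 0.124 = 147584.94371
Perpetuity value at year 4: 105,000.00 / 0.124 = 846774.19355
PV of perpetuity: 846774.19355 / (1+0.124)^4 = 530520.74274
Total PV = 147584.94371 + 530520.74274 = 678105.68645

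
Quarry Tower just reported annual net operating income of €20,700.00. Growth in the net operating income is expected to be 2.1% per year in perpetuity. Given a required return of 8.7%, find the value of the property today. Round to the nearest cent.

D₁ = D₀ × (1 + g) = €20,700.00 × 1.021 = €21,134.7000
Growing perpetuity: P = D₁ / (r − g) = €21,134.7000 / (0.087 − 0.021) = €320,222.73

€320222.73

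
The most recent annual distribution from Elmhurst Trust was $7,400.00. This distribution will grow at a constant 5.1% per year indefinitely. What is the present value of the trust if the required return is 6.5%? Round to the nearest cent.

D₁ = D₀ × (1 + g) = $7,400.00 × 1.051 = $7,777.4000
Growing perpetuity: P = D₁ / (r − g) = $7,777.4000 / (0.065 − 0.051) = $555,528.57

$555528.57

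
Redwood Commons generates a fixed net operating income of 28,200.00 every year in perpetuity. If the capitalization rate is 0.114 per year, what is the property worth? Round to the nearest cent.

247368.42

Level perpetuity: PV = C / r = 28,200.00 / 0.114 = 247,368.42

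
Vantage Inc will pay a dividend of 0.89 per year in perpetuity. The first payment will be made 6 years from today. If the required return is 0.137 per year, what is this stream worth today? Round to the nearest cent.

Value at end of year 5: C / r = 0.89 / 0.137 = 6.4964
Discount to today: PV = 6.4964 / (1 + 0.137)^5 = 6.4964 / 1.900213 = 3.42

3.42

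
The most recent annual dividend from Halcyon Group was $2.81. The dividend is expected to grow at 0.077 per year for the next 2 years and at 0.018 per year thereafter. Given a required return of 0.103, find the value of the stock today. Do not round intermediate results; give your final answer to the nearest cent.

$37.51

D_1 = 3.02637
D_2 = 3.25940
Terminal value at year 2: TV = D_2×(1+g_2)/(r−g_2) = 3.31807/0.085 = 39.03611
P_0 = D_1/(1+r)^1 + D_2/(1+r)^2 + TV/(1+r)^2
    = 2.74376 + 2.67909 + 32.08600 = 37.50885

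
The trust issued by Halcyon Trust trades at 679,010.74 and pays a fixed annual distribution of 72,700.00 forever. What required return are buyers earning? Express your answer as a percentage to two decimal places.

P = C/r ⇒ r = C/P = 72,700.00/679,010.74 = 0.107068

10.71%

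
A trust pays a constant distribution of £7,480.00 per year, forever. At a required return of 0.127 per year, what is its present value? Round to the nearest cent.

£58897.64

Level perpetuity: PV = C / r = £7,480.00 / 0.127 = £58,897.64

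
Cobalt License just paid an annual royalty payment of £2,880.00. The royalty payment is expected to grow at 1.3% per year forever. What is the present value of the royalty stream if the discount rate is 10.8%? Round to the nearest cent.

£30709.89

D₁ = D₀ × (1 + g) = £2,880.00 × 1.013 = £2,917.4400
Growing perpetuity: P = D₁ / (r − g) = £2,917.4400 / (0.108 − 0.013) = £30,709.89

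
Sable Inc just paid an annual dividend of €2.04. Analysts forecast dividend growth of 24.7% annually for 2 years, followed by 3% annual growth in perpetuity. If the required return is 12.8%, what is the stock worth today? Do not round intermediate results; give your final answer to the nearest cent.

€30.95

D_1 = 2.54388
D_2 = 3.17222
Terminal value at year 2: TV = D_2×(1+g_2)/(r−g_2) = 3.26738/0.098 = 33.34066
P_0 = D_1/(1+r)^1 + D_2/(1+r)^2 + TV/(1+r)^2
    = 2.25521 + 2.49313 + 26.20330 = 30.95164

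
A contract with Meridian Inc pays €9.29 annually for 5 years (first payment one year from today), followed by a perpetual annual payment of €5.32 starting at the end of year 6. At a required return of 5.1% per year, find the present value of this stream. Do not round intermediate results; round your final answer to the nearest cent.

PV of 5-year annuity: €9.29 × [1 − (1+0.051)^−5] / 0.051 = 40.10990
Perpetuity value at year 5: €5.32 / 0.051 = 104.31373
PV of perpetuity: 104.31373 / (1+0.051)^5 = 81.34444
Total PV = 40.10990 + 81.34444 = 121.45434

€121.45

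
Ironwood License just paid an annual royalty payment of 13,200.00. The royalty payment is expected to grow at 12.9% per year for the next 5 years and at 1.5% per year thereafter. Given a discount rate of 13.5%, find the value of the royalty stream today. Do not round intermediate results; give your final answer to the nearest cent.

D_1 = 14902.80000
D_2 = 16825.26120
D_3 = 18995.71989
D_4 = 21446.16776
D_5 = 24212.72340
Terminal value at year 5: TV = D_5×(1+g_2)/(r−g_2) = 24575.91425/0.12 = 204799.28545
P_0 = D_1/(1+r)^1 + D_2/(1+r)^2 + D_3/(1+r)^3 + D_4/(1+r)^4 + D_5/(1+r)^5 + TV/(1+r)^5
    = 13130.22026 + 13060.80941 + 12991.76548 + 12923.08655 + 12854.77067 + 108729.93525 = 173690.58761

173690.59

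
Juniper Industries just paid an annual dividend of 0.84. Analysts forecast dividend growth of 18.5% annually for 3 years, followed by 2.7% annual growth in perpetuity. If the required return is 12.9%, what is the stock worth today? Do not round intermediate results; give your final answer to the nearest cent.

12.56

D_1 = 0.99540
D_2 = 1.17955
D_3 = 1.39777
Terminal value at year 3: TV = D_3×(1+g_2)/(r−g_2) = 1.43551/0.102 = 14.07358
P_0 = D_1/(1+r)^1 + D_2/(1+r)^2 + D_3/(1+r)^3 + TV/(1+r)^3
    = 0.88167 + 0.92540 + 0.97130 + 9.77964 = 12.55800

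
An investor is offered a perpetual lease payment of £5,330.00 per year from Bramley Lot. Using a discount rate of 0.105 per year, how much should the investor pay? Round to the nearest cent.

Level perpetuity: PV = C / r = £5,330.00 / 0.105 = £50,761.90

£50761.90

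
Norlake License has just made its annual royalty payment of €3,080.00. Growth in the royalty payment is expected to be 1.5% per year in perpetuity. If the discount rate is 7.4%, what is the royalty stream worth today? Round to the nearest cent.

D₁ = D₀ × (1 + g) = €3,080.00 × 1.015 = €3,126.2000
Growing perpetuity: P = D₁ / (r − g) = €3,126.2000 / (0.074 − 0.015) = €52,986.44

€52986.44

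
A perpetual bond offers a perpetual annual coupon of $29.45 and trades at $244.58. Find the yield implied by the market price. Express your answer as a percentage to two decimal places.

12.04%

P = C/r ⇒ r = C/P = $29.45/$244.58 = 0.120410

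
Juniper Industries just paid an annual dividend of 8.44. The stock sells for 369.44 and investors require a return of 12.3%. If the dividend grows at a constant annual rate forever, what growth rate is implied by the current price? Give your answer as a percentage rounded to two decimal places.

9.79%

P = D₀(1+g)/(r−g) ⇒ P(r−g) = D₀(1+g) ⇒ g(P+D₀) = P·r − D₀
g = (P·r − D₀)/(P + D₀) = (369.44×0.123 − 8.44) / (369.44 + 8.44) = 0.097918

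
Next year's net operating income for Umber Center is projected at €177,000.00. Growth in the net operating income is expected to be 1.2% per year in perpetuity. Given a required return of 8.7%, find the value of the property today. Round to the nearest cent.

€2360000.00

Growing perpetuity: P = D₁ / (r − g) = €177,000.0000 / (0.087 − 0.012) = €2,360,000.00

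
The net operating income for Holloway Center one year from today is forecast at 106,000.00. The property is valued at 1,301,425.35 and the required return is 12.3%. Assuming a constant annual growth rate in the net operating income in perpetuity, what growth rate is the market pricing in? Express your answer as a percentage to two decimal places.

P = D₁/(r−g) ⇒ g = r − D₁/P = 0.123 − 106,000.00/1,301,425.35 = 0.041551

4.16%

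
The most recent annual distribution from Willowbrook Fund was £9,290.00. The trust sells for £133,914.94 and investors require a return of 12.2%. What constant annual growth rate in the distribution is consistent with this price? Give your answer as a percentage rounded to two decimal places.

4.92%

P = D₀(1+g)/(r−g) ⇒ P(r−g) = D₀(1+g) ⇒ g(P+D₀) = P·r − D₀
g = (P·r − D₀)/(P + D₀) = (£133,914.94×0.122 − £9,290.00) / (£133,914.94 + £9,290.00) = 0.049214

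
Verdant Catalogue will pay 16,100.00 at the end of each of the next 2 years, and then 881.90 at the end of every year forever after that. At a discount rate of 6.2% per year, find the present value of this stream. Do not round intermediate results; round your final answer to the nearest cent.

42046.94

PV of 2-year annuity: 16,100.00 × [1 − (1+0.062)^−2] / 0.062 = 29435.09918
Perpetuity value at year 2: 881.90 / 0.062 = 14224.19355
PV of perpetuity: 14224.19355 / (1+0.062)^2 = 12611.84485
Total PV = 29435.09918 + 12611.84485 = 42046.94404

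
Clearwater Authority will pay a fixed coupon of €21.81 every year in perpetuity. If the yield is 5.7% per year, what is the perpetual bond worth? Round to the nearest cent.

€382.63

Level perpetuity: PV = C / r = €21.81 / 0.057 = €382.63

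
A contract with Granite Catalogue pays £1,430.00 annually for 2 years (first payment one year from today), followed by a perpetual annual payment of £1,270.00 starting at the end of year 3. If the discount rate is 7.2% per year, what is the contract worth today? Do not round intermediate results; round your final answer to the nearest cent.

£17927.37

PV of 2-year annuity: £1,430.00 × [1 − (1+0.072)^−2] / 0.072 = 2578.31644
Perpetuity value at year 2: £1,270.00 / 0.072 = 17638.88889
PV of perpetuity: 17638.88889 / (1+0.072)^2 = 15349.05541
Total PV = 2578.31644 + 15349.05541 = 17927.37185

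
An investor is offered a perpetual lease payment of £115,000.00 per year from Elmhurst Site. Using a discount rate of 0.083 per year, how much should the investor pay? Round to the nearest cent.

£1385542.17

Level perpetuity: PV = C / r = £115,000.00 / 0.083 = £1,385,542.17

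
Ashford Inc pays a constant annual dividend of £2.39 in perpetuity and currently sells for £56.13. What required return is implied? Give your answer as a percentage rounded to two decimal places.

P = C/r ⇒ r = C/P = £2.39/£56.13 = 0.042580

4.26%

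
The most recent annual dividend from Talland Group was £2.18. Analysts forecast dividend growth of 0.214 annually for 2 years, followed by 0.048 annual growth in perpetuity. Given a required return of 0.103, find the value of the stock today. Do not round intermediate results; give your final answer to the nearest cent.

£55.36

D_1 = 2.64652
D_2 = 3.21288
Terminal value at year 2: TV = D_2×(1+g_2)/(r−g_2) = 3.36709/0.055 = 61.21988
P_0 = D_1/(1+r)^1 + D_2/(1+r)^2 + TV/(1+r)^2
    = 2.39938 + 2.64084 + 50.32009 = 55.36032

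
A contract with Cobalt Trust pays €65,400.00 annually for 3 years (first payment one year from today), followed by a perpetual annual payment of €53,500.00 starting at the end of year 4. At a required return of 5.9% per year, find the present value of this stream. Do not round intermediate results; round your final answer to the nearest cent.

PV of 3-year annuity: €65,400.00 × [1 − (1+0.059)^−3] / 0.059 = 175138.92249
Perpetuity value at year 3: €53,500.00 / 0.059 = 906779.66102
PV of perpetuity: 906779.66102 / (1+0.059)^3 = 763508.52411
Total PV = 175138.92249 + 763508.52411 = 938647.44661

€938647.45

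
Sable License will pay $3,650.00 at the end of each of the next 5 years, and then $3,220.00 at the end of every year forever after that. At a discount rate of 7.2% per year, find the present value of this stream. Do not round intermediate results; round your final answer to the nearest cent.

PV of 5-year annuity: $3,650.00 × [1 − (1+0.072)^−5] / 0.072 = 14885.91870
Perpetuity value at year 5: $3,220.00 / 0.072 = 44722.22222
PV of perpetuity: 44722.22222 / (1+0.072)^5 = 31589.98709
Total PV = 14885.91870 + 31589.98709 = 46475.90580

$46475.91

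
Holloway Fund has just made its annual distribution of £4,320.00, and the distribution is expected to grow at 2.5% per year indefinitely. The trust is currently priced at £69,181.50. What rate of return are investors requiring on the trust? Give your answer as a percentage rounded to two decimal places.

8.90%

D₁ = £4,320.00 × 1.025 = £4,428.0000
P = D₁/(r − g) ⇒ r = D₁/P + g = £4,428.0000/£69,181.50 + 0.025 = 0.064006 + 0.025 = 0.089006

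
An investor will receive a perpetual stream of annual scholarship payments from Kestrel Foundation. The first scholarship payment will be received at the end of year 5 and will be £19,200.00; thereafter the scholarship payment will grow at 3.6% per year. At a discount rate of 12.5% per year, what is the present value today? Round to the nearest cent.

Value at end of year 4: C₁ / (r − g) = £19,200.00 / (0.125 − 0.036) = £215,730.3371
Discount to today: PV = £215,730.3371 / (1 + 0.125)^4 = £215,730.3371 / 1.601807 = £134,679.39

£134679.39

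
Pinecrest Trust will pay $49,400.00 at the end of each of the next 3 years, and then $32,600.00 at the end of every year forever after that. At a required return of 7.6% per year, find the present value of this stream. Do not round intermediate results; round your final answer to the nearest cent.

PV of 3-year annuity: $49,400.00 × [1 − (1+0.076)^−3] / 0.076 = 128233.07848
Perpetuity value at year 3: $32,600.00 / 0.076 = 428947.36842
PV of perpetuity: 428947.36842 / (1+0.076)^3 = 344323.91987
Total PV = 128233.07848 + 344323.91987 = 472556.99835

$472557.00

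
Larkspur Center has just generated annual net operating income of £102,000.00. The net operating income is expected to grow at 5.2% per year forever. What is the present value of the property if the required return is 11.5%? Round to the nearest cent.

£1703238.10

D₁ = D₀ × (1 + g) = £102,000.00 × 1.052 = £107,304.0000
Growing perpetuity: P = D₁ / (r − g) = £107,304.0000 / (0.115 − 0.052) = £1,703,238.10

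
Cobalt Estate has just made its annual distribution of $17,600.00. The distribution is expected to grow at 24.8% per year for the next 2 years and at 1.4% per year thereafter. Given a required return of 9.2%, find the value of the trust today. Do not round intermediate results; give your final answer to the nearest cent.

$341942.86

D_1 = 21964.80000
D_2 = 27412.07040
Terminal value at year 2: TV = D_2×(1+g_2)/(r−g_2) = 27795.83939/0.078 = 356356.91520
P_0 = D_1/(1+r)^1 + D_2/(1+r)^2 + TV/(1+r)^2
    = 20114.28571 + 22987.75510 + 298840.81633 = 341942.85714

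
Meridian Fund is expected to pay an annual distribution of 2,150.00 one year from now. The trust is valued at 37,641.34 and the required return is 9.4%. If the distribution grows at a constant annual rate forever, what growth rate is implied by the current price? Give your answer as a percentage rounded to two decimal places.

P = D₁/(r−g) ⇒ g = r − D₁/P = 0.094 − 2,150.00/37,641.34 = 0.036882

3.69%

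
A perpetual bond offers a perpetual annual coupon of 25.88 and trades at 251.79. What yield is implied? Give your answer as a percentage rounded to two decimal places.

P = C/r ⇒ r = C/P = 25.88/251.79 = 0.102784

10.28%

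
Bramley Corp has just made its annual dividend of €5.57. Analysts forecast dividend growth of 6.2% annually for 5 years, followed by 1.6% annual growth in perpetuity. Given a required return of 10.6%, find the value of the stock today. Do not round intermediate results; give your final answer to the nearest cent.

D_1 = 5.91534
D_2 = 6.28209
D_3 = 6.67158
D_4 = 7.08522
D_5 = 7.52450
Terminal value at year 5: TV = D_5×(1+g_2)/(r−g_2) = 7.64489/0.09 = 84.94327
P_0 = D_1/(1+r)^1 + D_2/(1+r)^2 + D_3/(1+r)^3 + D_4/(1+r)^4 + D_5/(1+r)^5 + TV/(1+r)^5
    = 5.34841 + 5.13563 + 4.93132 + 4.73514 + 4.54676 + 51.32788 = 76.02515

€76.03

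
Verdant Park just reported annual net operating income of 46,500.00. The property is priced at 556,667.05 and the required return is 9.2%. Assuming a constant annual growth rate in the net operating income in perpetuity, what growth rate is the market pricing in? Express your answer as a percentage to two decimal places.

0.78%

P = D₀(1+g)/(r−g) ⇒ P(r−g) = D₀(1+g) ⇒ g(P+D₀) = P·r − D₀
g = (P·r − D₀)/(P + D₀) = (556,667.05×0.092 − 46,500.00) / (556,667.05 + 46,500.00) = 0.007814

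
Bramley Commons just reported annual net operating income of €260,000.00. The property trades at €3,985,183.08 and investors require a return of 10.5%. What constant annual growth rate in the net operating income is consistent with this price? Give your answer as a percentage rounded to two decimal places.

3.73%

P = D₀(1+g)/(r−g) ⇒ P(r−g) = D₀(1+g) ⇒ g(P+D₀) = P·r − D₀
g = (P·r − D₀)/(P + D₀) = (€3,985,183.08×0.105 − €260,000.00) / (€3,985,183.08 + €260,000.00) = 0.037323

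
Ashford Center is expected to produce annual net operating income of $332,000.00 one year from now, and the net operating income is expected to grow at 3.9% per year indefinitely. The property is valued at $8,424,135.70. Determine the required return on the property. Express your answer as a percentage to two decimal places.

7.84%

P = D₁/(r − g) ⇒ r = D₁/P + g = $332,000.0000/$8,424,135.70 + 0.039 = 0.039411 + 0.039 = 0.078411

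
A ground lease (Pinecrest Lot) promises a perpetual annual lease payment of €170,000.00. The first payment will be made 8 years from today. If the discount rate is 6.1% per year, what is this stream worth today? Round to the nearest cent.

Value at end of year 7: C / r = €170,000.00 / 0.061 = €2,786,885.2459
Discount to today: PV = €2,786,885.2459 / (1 + 0.061)^7 = €2,786,885.2459 / 1.513588 = €1,841,244.23

€1841244.23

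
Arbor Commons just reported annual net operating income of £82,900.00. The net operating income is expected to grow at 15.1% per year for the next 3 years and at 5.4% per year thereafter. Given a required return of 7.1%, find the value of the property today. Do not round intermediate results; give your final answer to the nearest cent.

£6667490.53

D_1 = 95417.90000
D_2 = 109826.00290
D_3 = 126409.72934
Terminal value at year 3: TV = D_3×(1+g_2)/(r−g_2) = 133235.85472/0.017 = 7837403.21895
P_0 = D_1/(1+r)^1 + D_2/(1+r)^2 + D_3/(1+r)^3 + TV/(1+r)^3
    = 89092.34360 + 95747.23388 + 102899.22147 + 6379751.73140 = 6667490.53037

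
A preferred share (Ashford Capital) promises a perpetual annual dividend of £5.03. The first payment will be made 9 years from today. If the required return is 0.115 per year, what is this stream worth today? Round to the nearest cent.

£18.31

Value at end of year 8: C / r = £5.03 / 0.115 = £43.7391
Discount to today: PV = £43.7391 / (1 + 0.115)^8 = £43.7391 / 2.388905 = £18.31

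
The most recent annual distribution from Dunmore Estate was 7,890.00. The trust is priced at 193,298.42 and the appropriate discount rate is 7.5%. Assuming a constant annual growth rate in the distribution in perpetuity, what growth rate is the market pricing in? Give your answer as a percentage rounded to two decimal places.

P = D₀(1+g)/(r−g) ⇒ P(r−g) = D₀(1+g) ⇒ g(P+D₀) = P·r − D₀
g = (P·r − D₀)/(P + D₀) = (193,298.42×0.075 − 7,890.00) / (193,298.42 + 7,890.00) = 0.032842

3.28%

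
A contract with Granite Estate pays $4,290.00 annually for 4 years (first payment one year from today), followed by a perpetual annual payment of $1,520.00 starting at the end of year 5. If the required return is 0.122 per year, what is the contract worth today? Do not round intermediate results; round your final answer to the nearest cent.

PV of 4-year annuity: $4,290.00 × [1 − (1+0.122)^−4] / 0.122 = 12975.53201
Perpetuity value at year 4: $1,520.00 / 0.122 = 12459.01639
PV of perpetuity: 12459.01639 / (1+0.122)^4 = 7861.62510
Total PV = 12975.53201 + 7861.62510 = 20837.15711

$20837.16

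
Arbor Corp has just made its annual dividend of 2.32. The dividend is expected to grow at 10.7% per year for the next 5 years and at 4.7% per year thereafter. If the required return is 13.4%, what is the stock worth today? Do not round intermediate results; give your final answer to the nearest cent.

D_1 = 2.56824
D_2 = 2.84304
D_3 = 3.14725
D_4 = 3.48400
D_5 = 3.85679
Terminal value at year 5: TV = D_5×(1+g_2)/(r−g_2) = 4.03806/0.087 = 46.41448
P_0 = D_1/(1+r)^1 + D_2/(1+r)^2 + D_3/(1+r)^3 + D_4/(1+r)^4 + D_5/(1+r)^5 + TV/(1+r)^5
    = 2.26476 + 2.21084 + 2.15820 + 2.10681 + 2.05665 + 24.75074 = 35.54801

35.55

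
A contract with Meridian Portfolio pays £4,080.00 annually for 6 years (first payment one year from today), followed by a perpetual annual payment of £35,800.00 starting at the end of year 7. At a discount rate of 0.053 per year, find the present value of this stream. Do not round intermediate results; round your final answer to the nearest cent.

£516003.94

PV of 6-year annuity: £4,080.00 × [1 − (1+0.053)^−6] / 0.053 = 20511.61595
Perpetuity value at year 6: £35,800.00 / 0.053 = 675471.69811
PV of perpetuity: 675471.69811 / (1+0.053)^6 = 495492.32286
Total PV = 20511.61595 + 495492.32286 = 516003.93881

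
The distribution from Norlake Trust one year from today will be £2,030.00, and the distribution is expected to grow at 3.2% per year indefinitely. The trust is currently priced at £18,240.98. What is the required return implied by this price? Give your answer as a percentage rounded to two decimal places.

P = D₁/(r − g) ⇒ r = D₁/P + g = £2,030.0000/£18,240.98 + 0.032 = 0.111288 + 0.032 = 0.143288

14.33%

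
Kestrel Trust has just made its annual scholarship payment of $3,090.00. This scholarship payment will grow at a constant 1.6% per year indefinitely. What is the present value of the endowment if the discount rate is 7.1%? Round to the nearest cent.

D₁ = D₀ × (1 + g) = $3,090.00 × 1.016 = $3,139.4400
Growing perpetuity: P = D₁ / (r − g) = $3,139.4400 / (0.071 − 0.016) = $57,080.73

$57080.73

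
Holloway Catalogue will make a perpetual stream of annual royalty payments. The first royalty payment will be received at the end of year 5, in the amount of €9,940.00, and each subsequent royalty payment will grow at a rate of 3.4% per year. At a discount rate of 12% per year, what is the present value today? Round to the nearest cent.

€73454.07

Value at end of year 4: C₁ / (r − g) = €9,940.00 / (0.12 − 0.034) = €115,581.3953
Discount to today: PV = €115,581.3953 / (1 + 0.12)^4 = €115,581.3953 / 1.573519 = €73,454.07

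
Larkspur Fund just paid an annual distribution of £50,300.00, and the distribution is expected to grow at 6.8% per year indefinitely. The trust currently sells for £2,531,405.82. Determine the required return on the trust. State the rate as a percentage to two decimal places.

8.92%

D₁ = £50,300.00 × 1.068 = £53,720.4000
P = D₁/(r − g) ⇒ r = D₁/P + g = £53,720.4000/£2,531,405.82 + 0.068 = 0.021222 + 0.068 = 0.089222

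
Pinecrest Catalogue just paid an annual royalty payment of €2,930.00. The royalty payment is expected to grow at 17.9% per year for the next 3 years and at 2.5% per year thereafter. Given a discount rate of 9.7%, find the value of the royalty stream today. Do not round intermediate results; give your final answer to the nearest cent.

D_1 = 3454.47000
D_2 = 4072.82013
D_3 = 4801.85493
Terminal value at year 3: TV = D_3×(1+g_2)/(r−g_2) = 4921.90131/0.072 = 68359.74037
P_0 = D_1/(1+r)^1 + D_2/(1+r)^2 + D_3/(1+r)^3 + TV/(1+r)^3
    = 3149.01550 + 3384.40225 + 3637.38401 + 51782.20287 = 61953.00463

€61953.00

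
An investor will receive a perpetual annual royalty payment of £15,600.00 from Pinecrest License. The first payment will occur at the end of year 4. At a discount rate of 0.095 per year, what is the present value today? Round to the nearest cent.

Value at end of year 3: C / r = £15,600.00 / 0.095 = £164,210.5263
Discount to today: PV = £164,210.5263 / (1 + 0.095)^3 = £164,210.5263 / 1.312932 = £125,071.58

£125071.58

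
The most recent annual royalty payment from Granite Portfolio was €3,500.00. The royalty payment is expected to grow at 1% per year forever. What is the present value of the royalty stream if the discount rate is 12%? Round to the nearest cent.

D₁ = D₀ × (1 + g) = €3,500.00 × 1.01 = €3,535.0000
Growing perpetuity: P = D₁ / (r − g) = €3,535.0000 / (0.12 − 0.01) = €32,136.36

€32136.36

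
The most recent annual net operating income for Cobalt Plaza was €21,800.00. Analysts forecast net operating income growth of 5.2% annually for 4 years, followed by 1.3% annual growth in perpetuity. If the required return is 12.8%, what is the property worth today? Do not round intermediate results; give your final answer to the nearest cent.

€218745.04

D_1 = 22933.60000
D_2 = 24126.14720
D_3 = 25380.70685
D_4 = 26700.50361
Terminal value at year 4: TV = D_4×(1+g_2)/(r−g_2) = 27047.61016/0.115 = 235196.61007
P_0 = D_1/(1+r)^1 + D_2/(1+r)^2 + D_3/(1+r)^3 + D_4/(1+r)^4 + TV/(1+r)^4
    = 20331.20567 + 18961.37267 + 17683.83337 + 16492.36942 + 145276.26283 = 218745.04397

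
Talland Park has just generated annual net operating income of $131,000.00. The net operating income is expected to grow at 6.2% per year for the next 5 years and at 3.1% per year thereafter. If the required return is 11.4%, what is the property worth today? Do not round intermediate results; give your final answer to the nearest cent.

$1850082.16

D_1 = 139122.00000
D_2 = 147747.56400
D_3 = 156907.91297
D_4 = 166636.20357
D_5 = 176967.64819
Terminal value at year 5: TV = D_5×(1+g_2)/(r−g_2) = 182453.64529/0.083 = 2198236.69021
P_0 = D_1/(1+r)^1 + D_2/(1+r)^2 + D_3/(1+r)^3 + D_4/(1+r)^4 + D_5/(1+r)^5 + TV/(1+r)^5
    = 124885.09874 + 119055.63273 + 113498.27824 + 108200.33348 + 103149.68955 + 1281293.13158 = 1850082.16433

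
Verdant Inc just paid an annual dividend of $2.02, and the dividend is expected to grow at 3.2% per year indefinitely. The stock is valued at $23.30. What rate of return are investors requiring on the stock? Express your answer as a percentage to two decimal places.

12.15%

D₁ = $2.02 × 1.032 = $2.0846
P = D₁/(r − g) ⇒ r = D₁/P + g = $2.0846/$23.30 + 0.032 = 0.089470 + 0.032 = 0.121470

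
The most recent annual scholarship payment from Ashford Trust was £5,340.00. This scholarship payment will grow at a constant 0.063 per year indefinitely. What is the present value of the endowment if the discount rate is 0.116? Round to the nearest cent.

£107102.26

D₁ = D₀ × (1 + g) = £5,340.00 × 1.063 = £5,676.4200
Growing perpetuity: P = D₁ / (r − g) = £5,676.4200 / (0.116 − 0.063) = £107,102.26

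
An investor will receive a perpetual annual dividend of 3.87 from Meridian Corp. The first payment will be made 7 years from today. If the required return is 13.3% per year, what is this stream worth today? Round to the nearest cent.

Value at end of year 6: C / r = 3.87 / 0.133 = 29.0977
Discount to today: PV = 29.0977 / (1 + 0.133)^6 = 29.0977 / 2.115336 = 13.76

13.76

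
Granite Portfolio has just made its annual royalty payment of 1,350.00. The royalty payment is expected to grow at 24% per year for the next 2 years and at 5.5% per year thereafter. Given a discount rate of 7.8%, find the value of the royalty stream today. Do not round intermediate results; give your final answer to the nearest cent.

D_1 = 1674.00000
D_2 = 2075.76000
Terminal value at year 2: TV = D_2×(1+g_2)/(r−g_2) = 2189.92680/0.023 = 95214.20870
P_0 = D_1/(1+r)^1 + D_2/(1+r)^2 + TV/(1+r)^2
    = 1552.87570 + 1786.23920 + 81934.01570 = 85273.13060

85273.13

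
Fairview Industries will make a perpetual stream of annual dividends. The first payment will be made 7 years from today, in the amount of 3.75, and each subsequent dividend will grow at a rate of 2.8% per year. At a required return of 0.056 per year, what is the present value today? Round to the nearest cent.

96.58

Value at end of year 6: C₁ / (r − g) = 3.75 / (0.056 − 0.028) = 133.9286
Discount to today: PV = 133.9286 / (1 + 0.056)^6 = 133.9286 / 1.386703 = 96.58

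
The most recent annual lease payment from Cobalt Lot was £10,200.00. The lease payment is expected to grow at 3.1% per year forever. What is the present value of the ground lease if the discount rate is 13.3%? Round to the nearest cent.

D₁ = D₀ × (1 + g) = £10,200.00 × 1.031 = £10,516.2000
Growing perpetuity: P = D₁ / (r − g) = £10,516.2000 / (0.133 − 0.031) = £103,100.00

£103100.00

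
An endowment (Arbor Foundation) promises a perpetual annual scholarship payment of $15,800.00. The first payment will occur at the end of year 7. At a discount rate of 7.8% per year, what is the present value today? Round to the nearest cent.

Value at end of year 6: C / r = $15,800.00 / 0.078 = $202,564.1026
Discount to today: PV = $202,564.1026 / (1 + 0.078)^6 = $202,564.1026 / 1.569324 = $129,077.31

$129077.31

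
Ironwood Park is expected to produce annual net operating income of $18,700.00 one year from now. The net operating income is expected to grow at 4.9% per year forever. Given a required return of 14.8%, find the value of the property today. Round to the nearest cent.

$188888.89

Growing perpetuity: P = D₁ / (r − g) = $18,700.0000 / (0.148 − 0.049) = $188,888.89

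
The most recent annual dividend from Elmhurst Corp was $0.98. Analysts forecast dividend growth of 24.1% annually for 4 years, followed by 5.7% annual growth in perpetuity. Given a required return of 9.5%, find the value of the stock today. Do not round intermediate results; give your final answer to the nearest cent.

D_1 = 1.21618
D_2 = 1.50928
D_3 = 1.87302
D_4 = 2.32441
Terminal value at year 4: TV = D_4×(1+g_2)/(r−g_2) = 2.45690/0.038 = 64.65537
P_0 = D_1/(1+r)^1 + D_2/(1+r)^2 + D_3/(1+r)^3 + D_4/(1+r)^4 + TV/(1+r)^4
    = 1.11067 + 1.25876 + 1.42659 + 1.61680 + 44.97261 = 50.38543

$50.39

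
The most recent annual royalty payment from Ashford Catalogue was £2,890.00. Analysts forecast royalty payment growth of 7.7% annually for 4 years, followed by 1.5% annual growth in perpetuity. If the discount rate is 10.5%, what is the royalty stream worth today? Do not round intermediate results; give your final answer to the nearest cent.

D_1 = 3112.53000
D_2 = 3352.19481
D_3 = 3610.31381
D_4 = 3888.30797
Terminal value at year 4: TV = D_4×(1+g_2)/(r−g_2) = 3946.63259/0.09 = 43851.47326
P_0 = D_1/(1+r)^1 + D_2/(1+r)^2 + D_3/(1+r)^3 + D_4/(1+r)^4 + TV/(1+r)^4
    = 2816.76923 + 2745.39408 + 2675.82754 + 2608.02376 + 29412.71242 = 40258.72703

£40258.73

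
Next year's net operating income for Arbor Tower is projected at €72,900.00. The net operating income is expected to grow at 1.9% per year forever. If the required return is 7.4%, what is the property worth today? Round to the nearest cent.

Growing perpetuity: P = D₁ / (r − g) = €72,900.0000 / (0.074 − 0.019) = €1,325,454.55

€1325454.55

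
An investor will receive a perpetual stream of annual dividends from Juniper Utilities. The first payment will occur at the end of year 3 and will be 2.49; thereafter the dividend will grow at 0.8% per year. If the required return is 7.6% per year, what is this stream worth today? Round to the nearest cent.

Value at end of year 2: C₁ / (r − g) = 2.49 / (0.076 − 0.008) = 36.6176
Discount to today: PV = 36.6176 / (1 + 0.076)^2 = 36.6176 / 1.157776 = 31.63

31.63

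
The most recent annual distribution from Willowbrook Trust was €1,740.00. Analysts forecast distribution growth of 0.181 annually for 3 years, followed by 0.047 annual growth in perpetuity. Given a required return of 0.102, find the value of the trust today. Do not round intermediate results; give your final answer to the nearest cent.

D_1 = 2054.94000
D_2 = 2426.88414
D_3 = 2866.15017
Terminal value at year 3: TV = D_3×(1+g_2)/(r−g_2) = 3000.85923/0.055 = 54561.07686
P_0 = D_1/(1+r)^1 + D_2/(1+r)^2 + D_3/(1+r)^3 + TV/(1+r)^3
    = 1864.73684 + 1998.41580 + 2141.67791 + 40769.75952 = 46774.59007

€46774.59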